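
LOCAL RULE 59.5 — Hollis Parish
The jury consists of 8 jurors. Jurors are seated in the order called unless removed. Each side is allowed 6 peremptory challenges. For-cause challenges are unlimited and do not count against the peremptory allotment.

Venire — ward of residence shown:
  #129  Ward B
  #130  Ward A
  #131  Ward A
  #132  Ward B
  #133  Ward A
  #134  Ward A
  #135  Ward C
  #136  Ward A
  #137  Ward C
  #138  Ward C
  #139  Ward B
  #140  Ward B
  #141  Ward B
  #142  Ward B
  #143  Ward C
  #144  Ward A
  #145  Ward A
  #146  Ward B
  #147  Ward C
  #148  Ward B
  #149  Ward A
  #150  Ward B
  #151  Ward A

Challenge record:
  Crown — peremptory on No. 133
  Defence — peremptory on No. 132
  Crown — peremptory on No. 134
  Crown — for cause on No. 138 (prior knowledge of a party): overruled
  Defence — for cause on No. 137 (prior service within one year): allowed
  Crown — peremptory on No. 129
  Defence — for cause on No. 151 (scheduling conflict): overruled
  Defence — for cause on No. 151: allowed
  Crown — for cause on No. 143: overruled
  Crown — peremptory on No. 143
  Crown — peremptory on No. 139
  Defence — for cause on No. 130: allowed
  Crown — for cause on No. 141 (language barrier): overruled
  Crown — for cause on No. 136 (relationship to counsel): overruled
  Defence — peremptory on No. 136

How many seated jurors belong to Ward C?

2

Removed: #129, #130, #132, #133, #134, #136, #137, #139, #143, #151.
Seated jurors 1–8: #131, #135, #138, #140, #141, #142, #144, #145.
Of those, in Ward C: #135, #138 → 2.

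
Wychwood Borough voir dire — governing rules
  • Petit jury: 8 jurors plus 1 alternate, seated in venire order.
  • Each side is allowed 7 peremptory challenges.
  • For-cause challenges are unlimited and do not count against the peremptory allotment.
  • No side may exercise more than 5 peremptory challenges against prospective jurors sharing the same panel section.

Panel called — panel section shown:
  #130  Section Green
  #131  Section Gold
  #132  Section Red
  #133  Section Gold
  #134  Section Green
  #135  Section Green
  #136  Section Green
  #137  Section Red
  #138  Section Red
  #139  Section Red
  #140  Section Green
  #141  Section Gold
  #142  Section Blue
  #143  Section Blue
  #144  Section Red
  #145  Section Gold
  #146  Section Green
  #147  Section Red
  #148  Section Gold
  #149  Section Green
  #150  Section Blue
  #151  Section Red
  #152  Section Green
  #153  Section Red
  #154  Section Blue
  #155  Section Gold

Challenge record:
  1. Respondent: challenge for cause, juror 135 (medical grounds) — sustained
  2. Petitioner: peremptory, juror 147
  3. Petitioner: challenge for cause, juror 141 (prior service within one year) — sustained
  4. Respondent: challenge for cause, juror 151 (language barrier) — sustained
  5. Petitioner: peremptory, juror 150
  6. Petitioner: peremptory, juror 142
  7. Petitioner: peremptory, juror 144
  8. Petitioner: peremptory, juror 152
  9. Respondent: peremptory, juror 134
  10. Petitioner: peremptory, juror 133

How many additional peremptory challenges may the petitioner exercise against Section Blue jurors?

1

Petitioner peremptories so far: #147, #150, #142, #144, #152, #133 — 6 of 7 used, 1 left overall.
Against Section Blue: #150, #142 — 2 used; per-section cap 5 leaves 3.
Binding limit: min(1, 3) = 1.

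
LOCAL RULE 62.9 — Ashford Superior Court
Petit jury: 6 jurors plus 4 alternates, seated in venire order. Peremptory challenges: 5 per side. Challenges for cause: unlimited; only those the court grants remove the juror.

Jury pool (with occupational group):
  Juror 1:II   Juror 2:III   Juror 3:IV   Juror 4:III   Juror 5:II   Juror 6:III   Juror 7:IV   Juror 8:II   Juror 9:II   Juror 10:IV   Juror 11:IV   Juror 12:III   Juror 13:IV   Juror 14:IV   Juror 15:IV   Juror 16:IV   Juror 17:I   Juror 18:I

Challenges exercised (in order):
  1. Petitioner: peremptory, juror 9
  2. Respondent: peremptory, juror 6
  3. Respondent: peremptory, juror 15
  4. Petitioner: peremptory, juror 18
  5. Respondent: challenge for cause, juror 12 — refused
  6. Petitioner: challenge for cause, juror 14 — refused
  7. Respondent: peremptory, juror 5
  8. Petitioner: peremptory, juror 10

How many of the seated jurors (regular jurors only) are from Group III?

2

Removed: #5, #6, #9, #10, #15, #18.
Seated jurors 1–6: #1, #2, #3, #4, #7, #8 (alternates #11, #12, #13, #14 not counted).
Of those, in Group III: #2, #4 → 2.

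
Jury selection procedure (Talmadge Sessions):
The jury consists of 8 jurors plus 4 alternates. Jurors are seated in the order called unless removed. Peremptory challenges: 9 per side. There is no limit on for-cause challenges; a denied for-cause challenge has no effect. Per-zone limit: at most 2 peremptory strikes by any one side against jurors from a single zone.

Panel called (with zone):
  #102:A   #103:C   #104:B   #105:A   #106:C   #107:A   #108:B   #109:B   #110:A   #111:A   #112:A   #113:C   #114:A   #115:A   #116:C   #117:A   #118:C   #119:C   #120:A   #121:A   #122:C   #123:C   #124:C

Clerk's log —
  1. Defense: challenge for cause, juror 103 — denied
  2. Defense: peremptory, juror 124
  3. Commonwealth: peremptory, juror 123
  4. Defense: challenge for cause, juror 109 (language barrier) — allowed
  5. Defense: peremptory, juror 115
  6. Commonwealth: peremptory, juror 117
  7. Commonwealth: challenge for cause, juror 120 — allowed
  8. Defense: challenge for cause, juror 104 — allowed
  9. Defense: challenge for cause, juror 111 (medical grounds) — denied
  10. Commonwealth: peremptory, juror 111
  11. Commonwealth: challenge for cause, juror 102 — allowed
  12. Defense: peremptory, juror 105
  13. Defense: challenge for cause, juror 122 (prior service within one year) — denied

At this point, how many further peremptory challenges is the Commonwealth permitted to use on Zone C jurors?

1

Commonwealth peremptories so far: #123, #117, #111 — 3 of 9 used, 6 left overall.
Against Zone C: #123 — 1 used; per-zone cap 2 leaves 1.
Binding limit: min(6, 1) = 1.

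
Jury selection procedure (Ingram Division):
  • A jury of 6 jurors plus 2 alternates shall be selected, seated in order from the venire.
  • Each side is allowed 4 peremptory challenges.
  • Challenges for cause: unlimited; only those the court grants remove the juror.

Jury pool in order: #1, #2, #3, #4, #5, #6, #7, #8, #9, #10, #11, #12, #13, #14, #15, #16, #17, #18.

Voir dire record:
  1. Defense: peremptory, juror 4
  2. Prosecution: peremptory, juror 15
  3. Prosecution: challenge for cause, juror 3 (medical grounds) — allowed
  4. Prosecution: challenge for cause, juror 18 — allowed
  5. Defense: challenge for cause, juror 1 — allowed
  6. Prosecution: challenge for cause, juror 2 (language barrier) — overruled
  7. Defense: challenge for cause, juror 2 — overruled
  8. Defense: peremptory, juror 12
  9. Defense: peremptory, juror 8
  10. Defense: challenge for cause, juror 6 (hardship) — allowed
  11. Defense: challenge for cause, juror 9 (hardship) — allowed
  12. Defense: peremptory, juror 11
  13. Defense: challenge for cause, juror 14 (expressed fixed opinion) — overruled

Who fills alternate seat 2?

Removed: #1, #3, #4, #6, #8, #9, #11, #12, #15, #18. (#2, #14 stay — for-cause denied.)
Seating in order: seats 1–6 → #2, #5, #7, #10, #13, #14; alternates → #16, #17.
So alternate 2 is #17.

17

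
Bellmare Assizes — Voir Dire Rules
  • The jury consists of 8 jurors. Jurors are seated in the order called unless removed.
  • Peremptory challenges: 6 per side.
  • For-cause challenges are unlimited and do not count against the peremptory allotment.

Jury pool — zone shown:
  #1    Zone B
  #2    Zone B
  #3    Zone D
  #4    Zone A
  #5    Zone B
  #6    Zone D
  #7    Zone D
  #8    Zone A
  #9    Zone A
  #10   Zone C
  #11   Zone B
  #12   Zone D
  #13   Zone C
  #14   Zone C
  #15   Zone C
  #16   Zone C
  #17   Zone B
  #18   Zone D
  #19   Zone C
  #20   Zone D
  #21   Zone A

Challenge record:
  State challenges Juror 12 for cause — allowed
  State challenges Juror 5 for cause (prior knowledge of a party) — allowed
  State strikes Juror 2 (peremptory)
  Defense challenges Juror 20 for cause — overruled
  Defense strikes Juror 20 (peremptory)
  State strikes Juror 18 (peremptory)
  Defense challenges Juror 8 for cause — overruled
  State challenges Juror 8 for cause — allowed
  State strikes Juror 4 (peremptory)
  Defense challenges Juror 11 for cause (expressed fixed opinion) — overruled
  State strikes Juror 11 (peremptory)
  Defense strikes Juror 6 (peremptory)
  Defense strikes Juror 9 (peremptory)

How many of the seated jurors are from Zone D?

Removed: #2, #4, #5, #6, #8, #9, #11, #12, #18, #20.
Seated jurors 1–8: #1, #3, #7, #10, #13, #14, #15, #16.
Of those, in Zone D: #3, #7 → 2.

2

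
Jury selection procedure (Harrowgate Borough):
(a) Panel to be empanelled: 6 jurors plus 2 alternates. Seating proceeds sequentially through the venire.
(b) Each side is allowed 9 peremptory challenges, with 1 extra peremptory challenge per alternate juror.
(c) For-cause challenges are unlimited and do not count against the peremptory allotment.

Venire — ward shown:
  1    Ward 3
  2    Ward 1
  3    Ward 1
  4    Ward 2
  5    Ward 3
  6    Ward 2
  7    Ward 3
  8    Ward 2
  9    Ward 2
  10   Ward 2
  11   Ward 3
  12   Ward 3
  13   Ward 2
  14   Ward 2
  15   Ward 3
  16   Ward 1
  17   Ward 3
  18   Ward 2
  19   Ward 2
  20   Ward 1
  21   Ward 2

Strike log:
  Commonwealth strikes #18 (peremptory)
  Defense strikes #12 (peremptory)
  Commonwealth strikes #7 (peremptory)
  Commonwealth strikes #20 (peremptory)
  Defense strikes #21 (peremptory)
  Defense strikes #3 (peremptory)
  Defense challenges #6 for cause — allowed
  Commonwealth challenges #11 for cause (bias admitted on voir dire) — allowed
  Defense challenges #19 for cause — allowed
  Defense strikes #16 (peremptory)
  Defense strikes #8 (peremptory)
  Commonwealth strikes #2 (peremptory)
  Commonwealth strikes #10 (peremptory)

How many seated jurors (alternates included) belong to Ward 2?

4

Removed: #2, #3, #6, #7, #8, #10, #11, #12, #16, #18, #19, #20, #21.
Seated (8 incl. alternates): #1, #4, #5, #9, #13, #14, #15, #17.
Of those, in Ward 2: #4, #9, #13, #14 → 4.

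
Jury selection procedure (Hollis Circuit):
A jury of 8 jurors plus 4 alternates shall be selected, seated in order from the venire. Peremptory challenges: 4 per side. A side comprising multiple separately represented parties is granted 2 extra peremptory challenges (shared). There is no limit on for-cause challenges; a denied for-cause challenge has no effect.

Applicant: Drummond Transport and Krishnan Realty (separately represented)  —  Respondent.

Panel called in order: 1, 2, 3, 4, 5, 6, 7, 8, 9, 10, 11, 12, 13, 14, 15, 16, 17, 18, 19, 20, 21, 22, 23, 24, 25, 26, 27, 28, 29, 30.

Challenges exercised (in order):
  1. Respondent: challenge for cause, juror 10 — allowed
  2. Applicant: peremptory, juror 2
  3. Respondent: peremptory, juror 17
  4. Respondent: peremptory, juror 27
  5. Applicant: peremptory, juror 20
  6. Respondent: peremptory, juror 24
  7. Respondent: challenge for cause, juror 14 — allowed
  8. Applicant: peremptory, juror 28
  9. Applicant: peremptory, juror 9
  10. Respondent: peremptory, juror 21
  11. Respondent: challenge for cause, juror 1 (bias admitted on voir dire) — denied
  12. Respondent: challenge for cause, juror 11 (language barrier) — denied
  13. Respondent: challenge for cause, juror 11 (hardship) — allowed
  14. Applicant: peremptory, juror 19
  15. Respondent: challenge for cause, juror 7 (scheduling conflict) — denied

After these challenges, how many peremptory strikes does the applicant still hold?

1

Applicant allotment: 4 base + 2 multi-party = 6.
Applicant peremptories used: #2, #20, #28, #9, #19 — 5.
Remaining: 6 − 5 = 1.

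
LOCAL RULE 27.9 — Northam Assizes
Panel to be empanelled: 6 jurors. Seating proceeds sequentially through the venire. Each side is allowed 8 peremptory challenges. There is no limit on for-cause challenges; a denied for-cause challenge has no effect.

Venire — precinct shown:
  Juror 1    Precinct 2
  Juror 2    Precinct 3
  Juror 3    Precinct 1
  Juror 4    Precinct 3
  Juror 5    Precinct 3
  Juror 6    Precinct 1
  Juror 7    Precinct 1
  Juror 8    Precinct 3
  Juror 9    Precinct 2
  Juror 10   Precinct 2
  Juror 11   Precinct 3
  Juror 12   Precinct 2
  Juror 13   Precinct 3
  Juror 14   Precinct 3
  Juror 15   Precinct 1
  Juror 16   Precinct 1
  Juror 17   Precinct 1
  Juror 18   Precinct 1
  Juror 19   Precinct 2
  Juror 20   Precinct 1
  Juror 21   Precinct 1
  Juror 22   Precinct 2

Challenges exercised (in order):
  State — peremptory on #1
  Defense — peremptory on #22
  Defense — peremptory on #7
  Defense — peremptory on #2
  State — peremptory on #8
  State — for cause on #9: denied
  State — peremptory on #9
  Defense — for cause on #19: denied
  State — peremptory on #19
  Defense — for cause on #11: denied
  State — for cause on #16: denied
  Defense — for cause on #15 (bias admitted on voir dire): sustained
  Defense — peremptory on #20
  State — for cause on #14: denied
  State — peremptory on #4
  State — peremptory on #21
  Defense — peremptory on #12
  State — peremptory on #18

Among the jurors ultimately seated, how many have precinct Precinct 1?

Removed: #1, #2, #4, #7, #8, #9, #12, #15, #18, #19, #20, #21, #22.
Seated jurors 1–6: #3, #5, #6, #10, #11, #13.
Of those, in Precinct 1: #3, #6 → 2.

2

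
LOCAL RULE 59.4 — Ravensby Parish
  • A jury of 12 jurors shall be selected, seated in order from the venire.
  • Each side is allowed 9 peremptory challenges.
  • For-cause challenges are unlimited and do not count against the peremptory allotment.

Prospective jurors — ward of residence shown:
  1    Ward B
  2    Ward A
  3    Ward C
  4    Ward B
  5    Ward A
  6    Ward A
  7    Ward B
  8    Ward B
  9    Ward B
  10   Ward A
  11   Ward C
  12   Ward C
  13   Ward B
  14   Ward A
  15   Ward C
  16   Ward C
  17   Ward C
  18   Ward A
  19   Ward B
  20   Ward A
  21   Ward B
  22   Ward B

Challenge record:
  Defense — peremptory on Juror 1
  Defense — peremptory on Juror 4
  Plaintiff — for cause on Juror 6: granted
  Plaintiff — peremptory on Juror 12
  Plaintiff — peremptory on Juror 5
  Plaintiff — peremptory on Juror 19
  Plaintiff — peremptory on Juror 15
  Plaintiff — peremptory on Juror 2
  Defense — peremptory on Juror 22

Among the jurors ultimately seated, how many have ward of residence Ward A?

4

Removed: #1, #2, #4, #5, #6, #12, #15, #19, #22.
Seated jurors 1–12: #3, #7, #8, #9, #10, #11, #13, #14, #16, #17, #18, #20.
Of those, in Ward A: #10, #14, #18, #20 → 4.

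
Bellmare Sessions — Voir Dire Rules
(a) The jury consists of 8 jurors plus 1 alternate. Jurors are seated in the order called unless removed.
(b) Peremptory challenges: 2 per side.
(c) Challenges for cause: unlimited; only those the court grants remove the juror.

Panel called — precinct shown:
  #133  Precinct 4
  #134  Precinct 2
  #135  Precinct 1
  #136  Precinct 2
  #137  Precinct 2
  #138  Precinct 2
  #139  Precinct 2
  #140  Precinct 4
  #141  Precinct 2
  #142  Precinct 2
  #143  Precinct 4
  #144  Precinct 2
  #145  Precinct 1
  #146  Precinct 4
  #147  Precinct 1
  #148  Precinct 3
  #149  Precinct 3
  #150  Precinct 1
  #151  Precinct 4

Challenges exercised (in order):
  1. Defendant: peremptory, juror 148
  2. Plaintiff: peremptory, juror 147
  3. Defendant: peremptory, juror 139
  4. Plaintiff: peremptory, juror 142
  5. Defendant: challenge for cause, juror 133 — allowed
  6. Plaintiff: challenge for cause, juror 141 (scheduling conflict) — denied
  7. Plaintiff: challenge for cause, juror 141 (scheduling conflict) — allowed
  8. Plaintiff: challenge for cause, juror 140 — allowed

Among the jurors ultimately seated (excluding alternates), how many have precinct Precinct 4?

1

Removed: #133, #139, #140, #141, #142, #147, #148.
Seated jurors 1–8: #134, #135, #136, #137, #138, #143, #144, #145 (alternates #146 not counted).
Of those, in Precinct 4: #143 → 1.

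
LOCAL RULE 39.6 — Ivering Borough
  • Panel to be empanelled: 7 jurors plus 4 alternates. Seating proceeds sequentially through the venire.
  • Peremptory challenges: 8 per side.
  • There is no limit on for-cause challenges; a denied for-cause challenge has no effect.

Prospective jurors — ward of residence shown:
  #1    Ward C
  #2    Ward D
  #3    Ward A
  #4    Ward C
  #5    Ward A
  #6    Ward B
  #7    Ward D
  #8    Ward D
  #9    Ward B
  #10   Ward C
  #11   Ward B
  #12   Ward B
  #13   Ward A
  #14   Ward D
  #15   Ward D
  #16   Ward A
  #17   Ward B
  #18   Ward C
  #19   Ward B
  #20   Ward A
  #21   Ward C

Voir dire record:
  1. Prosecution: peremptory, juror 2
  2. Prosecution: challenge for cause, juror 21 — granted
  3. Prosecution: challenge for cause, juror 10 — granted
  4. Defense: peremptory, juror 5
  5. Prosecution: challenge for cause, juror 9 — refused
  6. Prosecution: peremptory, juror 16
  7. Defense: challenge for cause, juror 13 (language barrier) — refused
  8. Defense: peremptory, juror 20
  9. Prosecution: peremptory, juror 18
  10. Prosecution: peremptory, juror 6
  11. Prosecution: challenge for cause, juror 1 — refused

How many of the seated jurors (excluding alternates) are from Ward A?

1

Removed: #2, #5, #6, #10, #16, #18, #20, #21.
Seated jurors 1–7: #1, #3, #4, #7, #8, #9, #11 (alternates #12, #13, #14, #15 not counted).
Of those, in Ward A: #3 → 1.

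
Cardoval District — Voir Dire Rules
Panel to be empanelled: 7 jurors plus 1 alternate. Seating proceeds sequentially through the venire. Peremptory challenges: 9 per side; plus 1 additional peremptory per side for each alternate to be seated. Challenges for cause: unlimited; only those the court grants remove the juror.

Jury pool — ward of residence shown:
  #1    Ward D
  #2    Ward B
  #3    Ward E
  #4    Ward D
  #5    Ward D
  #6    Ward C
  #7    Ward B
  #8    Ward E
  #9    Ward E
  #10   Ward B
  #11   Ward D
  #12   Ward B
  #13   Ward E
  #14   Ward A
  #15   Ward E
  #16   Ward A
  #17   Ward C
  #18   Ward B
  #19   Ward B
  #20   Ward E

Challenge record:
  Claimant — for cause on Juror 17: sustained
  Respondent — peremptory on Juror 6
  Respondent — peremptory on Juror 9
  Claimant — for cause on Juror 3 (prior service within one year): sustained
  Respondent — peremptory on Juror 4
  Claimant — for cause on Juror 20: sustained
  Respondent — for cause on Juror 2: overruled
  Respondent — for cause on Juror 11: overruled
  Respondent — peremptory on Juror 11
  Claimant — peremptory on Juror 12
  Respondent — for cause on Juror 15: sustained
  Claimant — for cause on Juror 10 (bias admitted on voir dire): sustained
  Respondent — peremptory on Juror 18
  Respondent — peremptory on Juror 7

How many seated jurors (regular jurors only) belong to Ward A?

2

Removed: #3, #4, #6, #7, #9, #10, #11, #12, #15, #17, #18, #20.
Seated jurors 1–7: #1, #2, #5, #8, #13, #14, #16 (alternates #19 not counted).
Of those, in Ward A: #14, #16 → 2.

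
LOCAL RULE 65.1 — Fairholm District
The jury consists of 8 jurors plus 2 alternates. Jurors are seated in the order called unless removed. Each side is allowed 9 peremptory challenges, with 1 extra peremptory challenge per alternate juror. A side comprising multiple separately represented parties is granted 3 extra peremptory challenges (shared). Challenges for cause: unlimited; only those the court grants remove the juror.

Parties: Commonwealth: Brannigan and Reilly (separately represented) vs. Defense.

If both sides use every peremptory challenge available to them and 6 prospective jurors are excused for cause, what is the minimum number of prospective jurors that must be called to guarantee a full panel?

41

Seats to fill: 8 + 2 alternates = 10.
Peremptories — Commonwealth: 9 + 1×2 + 3 = 14; Defense: 9 + 1×2 = 11; total 25.
For-cause removals: 6.
Minimum venire: 10 + 25 + 6 = 41.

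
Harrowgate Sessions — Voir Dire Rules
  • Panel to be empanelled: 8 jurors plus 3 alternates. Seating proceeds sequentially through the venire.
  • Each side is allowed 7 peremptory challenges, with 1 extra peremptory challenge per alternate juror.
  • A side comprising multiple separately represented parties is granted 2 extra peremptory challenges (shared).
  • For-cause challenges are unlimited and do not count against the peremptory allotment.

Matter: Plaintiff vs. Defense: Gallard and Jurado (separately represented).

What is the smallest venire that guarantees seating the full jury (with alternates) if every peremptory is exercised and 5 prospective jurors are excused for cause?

Seats to fill: 8 + 3 alternates = 11.
Peremptories — Plaintiff: 7 + 1×3 = 10; Defense: 7 + 1×3 + 2 = 12; total 22.
For-cause removals: 5.
Minimum venire: 11 + 22 + 5 = 38.

38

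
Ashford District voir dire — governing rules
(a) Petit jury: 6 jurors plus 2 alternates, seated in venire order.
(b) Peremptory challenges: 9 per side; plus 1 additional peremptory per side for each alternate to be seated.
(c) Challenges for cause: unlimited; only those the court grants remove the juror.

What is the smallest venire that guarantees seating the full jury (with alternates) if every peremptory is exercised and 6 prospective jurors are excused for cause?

36

Seats to fill: 6 + 2 alternates = 8.
Peremptories: 9 + 1×2 = 11 per side × 2 sides = 22.
For-cause removals: 6.
Minimum venire: 8 + 22 + 6 = 36.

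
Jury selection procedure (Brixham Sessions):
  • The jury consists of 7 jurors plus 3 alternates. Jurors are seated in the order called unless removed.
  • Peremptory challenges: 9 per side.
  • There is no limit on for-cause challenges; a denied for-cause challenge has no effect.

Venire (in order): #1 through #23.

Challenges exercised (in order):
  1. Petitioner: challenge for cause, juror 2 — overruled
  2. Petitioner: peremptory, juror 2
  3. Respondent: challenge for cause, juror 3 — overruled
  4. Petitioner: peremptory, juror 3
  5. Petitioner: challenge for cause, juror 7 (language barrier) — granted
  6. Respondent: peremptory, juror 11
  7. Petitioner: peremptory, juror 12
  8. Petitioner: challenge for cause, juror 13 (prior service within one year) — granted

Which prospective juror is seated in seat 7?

Removed: #2, #3, #7, #11, #12, #13.
Seating in order: seats 1–7 → #1, #4, #5, #6, #8, #9, #10; alternates → #14, #15, #16.
So seat 7 is #10.

10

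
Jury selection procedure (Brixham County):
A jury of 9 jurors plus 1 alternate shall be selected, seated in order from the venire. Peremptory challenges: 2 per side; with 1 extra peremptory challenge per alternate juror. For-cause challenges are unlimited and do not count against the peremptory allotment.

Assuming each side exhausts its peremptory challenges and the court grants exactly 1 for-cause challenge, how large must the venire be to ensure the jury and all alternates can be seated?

Seats to fill: 9 + 1 alternates = 10.
Peremptories: 2 + 1×1 = 3 per side × 2 sides = 6.
For-cause removals: 1.
Minimum venire: 10 + 6 + 1 = 17.

17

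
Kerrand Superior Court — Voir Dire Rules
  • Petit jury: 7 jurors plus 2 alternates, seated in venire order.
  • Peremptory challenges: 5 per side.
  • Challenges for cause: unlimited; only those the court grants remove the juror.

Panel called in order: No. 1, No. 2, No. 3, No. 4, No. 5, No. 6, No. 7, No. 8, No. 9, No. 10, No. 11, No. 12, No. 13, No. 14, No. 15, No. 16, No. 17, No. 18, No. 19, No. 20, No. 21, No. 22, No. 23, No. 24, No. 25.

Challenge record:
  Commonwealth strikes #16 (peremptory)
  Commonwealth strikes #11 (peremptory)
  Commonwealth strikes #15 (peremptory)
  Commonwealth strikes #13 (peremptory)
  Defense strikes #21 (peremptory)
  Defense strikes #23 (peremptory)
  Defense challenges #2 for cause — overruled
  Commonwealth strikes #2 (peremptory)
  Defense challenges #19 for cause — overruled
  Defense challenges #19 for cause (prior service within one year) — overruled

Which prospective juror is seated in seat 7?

Removed: #2, #11, #13, #15, #16, #21, #23. (#19 stays — for-cause denied.)
Seating in order: seats 1–7 → #1, #3, #4, #5, #6, #7, #8; alternates → #9, #10.
So seat 7 is #8.

8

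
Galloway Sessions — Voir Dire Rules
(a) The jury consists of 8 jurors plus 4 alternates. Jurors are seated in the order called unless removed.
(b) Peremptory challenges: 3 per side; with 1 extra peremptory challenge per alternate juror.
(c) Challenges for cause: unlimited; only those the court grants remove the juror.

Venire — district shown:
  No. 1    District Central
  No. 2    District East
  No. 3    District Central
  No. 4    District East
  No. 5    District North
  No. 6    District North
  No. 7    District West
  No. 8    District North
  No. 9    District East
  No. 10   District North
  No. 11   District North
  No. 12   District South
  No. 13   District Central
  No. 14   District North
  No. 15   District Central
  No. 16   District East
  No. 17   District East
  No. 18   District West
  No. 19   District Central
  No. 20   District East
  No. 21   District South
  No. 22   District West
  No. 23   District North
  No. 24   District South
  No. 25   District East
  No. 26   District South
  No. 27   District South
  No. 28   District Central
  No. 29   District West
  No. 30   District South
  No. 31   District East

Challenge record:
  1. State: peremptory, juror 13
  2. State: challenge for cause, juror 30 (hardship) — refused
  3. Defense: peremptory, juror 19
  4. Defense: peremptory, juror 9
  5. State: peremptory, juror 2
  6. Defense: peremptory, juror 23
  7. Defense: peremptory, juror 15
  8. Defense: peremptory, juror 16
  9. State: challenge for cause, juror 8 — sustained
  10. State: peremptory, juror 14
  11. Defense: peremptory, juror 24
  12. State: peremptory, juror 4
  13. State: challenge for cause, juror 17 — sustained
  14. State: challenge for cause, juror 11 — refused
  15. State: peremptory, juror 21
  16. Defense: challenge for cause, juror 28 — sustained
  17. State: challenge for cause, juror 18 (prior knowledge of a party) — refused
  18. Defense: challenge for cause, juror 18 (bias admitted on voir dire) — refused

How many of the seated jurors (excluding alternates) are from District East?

0

Removed: #2, #4, #8, #9, #13, #14, #15, #16, #17, #19, #21, #23, #24, #28.
Seated jurors 1–8: #1, #3, #5, #6, #7, #10, #11, #12 (alternates #18, #20, #22, #25 not counted).
None of those are in District East → 0.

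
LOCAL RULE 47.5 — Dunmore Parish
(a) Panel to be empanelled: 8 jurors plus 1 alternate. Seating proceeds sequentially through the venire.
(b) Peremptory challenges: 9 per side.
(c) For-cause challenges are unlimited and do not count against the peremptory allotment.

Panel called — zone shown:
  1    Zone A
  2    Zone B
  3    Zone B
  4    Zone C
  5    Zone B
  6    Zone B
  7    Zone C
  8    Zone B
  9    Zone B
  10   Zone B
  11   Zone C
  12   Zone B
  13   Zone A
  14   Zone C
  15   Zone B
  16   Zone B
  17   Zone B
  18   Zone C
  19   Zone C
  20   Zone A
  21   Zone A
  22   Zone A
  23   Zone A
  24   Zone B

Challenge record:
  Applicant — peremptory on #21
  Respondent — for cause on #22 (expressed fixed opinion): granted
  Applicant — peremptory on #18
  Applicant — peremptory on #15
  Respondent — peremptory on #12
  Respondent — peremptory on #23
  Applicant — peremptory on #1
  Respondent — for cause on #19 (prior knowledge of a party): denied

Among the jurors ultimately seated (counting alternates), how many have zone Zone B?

Removed: #1, #12, #15, #18, #21, #22, #23.
Seated (9 incl. alternates): #2, #3, #4, #5, #6, #7, #8, #9, #10.
Of those, in Zone B: #2, #3, #5, #6, #8, #9, #10 → 7.

7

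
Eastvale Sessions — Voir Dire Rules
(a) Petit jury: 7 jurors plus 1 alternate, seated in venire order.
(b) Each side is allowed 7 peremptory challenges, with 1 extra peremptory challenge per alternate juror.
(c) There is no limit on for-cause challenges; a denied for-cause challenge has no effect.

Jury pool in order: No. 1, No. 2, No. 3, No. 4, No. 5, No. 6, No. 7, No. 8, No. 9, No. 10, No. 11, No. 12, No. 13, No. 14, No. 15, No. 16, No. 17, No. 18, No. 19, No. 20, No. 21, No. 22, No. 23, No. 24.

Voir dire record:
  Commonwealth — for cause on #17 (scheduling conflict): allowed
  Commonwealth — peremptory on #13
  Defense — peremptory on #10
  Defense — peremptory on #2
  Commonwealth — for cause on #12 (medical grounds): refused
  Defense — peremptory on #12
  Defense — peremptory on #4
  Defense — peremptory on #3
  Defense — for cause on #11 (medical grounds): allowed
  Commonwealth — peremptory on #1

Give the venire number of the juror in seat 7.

Removed: #1, #2, #3, #4, #10, #11, #12, #13, #17.
Seating in order: seats 1–7 → #5, #6, #7, #8, #9, #14, #15; alternates → #16.
So seat 7 is #15.

15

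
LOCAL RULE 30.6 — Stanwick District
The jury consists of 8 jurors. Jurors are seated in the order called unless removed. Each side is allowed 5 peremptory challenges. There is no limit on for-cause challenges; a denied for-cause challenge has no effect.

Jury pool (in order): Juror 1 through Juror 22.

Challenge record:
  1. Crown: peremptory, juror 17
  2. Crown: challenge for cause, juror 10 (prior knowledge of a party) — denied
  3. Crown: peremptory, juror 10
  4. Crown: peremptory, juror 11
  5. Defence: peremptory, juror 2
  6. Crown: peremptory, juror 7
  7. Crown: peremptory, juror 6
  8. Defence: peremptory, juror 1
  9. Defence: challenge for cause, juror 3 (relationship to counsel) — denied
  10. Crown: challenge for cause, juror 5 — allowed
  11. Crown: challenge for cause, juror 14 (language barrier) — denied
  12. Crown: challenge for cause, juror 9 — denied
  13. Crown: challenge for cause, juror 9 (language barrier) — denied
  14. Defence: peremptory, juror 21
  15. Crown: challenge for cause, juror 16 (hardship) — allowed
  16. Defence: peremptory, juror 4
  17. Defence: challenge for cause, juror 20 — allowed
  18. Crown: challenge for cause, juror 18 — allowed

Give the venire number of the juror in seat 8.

Removed: #1, #2, #4, #5, #6, #7, #10, #11, #16, #17, #18, #20, #21. (#3, #9, #14 stay — for-cause denied.)
Filling seats in venire order through position 8: #3, #8, #9, #12, #13, #14, #15, #19.
So seat 8 is #19.

19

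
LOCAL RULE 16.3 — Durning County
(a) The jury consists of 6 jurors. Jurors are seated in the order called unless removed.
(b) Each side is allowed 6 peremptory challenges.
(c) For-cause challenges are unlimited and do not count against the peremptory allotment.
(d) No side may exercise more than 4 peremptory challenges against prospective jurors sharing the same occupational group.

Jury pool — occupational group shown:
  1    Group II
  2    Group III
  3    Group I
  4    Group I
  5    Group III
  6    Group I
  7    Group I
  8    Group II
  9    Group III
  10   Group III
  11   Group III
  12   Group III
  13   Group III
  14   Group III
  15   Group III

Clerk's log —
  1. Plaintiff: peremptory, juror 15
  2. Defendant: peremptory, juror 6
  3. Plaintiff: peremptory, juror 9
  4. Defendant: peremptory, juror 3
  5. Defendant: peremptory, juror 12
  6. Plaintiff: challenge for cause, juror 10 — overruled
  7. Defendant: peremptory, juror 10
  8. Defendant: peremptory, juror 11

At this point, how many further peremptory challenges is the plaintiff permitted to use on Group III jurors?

Plaintiff peremptories so far: #15, #9 — 2 of 6 used, 4 left overall.
Against Group III: #15, #9 — 2 used; per-group cap 4 leaves 2.
Binding limit: min(4, 2) = 2.

2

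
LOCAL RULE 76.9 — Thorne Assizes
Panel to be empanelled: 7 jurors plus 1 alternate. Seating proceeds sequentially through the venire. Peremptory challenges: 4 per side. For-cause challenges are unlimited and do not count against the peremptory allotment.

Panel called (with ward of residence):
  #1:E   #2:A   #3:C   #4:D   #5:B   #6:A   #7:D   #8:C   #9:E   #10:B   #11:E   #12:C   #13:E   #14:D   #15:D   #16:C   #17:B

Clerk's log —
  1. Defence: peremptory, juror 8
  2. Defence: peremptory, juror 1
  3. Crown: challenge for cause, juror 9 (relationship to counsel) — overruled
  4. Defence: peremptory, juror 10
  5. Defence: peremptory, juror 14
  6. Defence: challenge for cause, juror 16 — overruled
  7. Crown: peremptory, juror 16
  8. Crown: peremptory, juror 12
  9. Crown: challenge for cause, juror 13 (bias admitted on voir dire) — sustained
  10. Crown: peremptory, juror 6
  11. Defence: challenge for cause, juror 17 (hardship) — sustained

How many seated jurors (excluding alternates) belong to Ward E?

Removed: #1, #6, #8, #10, #12, #13, #14, #16, #17.
Seated jurors 1–7: #2, #3, #4, #5, #7, #9, #11 (alternates #15 not counted).
Of those, in Ward E: #9, #11 → 2.

2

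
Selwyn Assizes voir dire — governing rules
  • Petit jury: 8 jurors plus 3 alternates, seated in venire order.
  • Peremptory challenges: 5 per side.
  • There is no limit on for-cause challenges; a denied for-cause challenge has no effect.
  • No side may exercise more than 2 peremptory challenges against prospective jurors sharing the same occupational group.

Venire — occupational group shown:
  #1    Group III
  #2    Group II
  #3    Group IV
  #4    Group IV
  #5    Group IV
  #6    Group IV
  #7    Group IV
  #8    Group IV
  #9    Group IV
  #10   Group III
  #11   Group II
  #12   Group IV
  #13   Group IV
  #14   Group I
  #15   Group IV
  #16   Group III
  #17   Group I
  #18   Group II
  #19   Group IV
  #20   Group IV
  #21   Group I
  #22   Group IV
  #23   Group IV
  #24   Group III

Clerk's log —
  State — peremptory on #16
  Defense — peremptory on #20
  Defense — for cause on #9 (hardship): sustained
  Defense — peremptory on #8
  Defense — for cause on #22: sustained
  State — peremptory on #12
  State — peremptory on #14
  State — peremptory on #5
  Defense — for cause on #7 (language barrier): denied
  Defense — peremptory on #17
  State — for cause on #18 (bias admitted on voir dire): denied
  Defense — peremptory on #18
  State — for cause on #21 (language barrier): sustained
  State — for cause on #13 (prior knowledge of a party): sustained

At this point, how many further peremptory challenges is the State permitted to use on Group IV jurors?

0

State peremptories so far: #16, #12, #14, #5 — 4 of 5 used, 1 left overall.
Against Group IV: #12, #5 — 2 used; per-group cap 2 leaves 0.
Binding limit: min(1, 0) = 0.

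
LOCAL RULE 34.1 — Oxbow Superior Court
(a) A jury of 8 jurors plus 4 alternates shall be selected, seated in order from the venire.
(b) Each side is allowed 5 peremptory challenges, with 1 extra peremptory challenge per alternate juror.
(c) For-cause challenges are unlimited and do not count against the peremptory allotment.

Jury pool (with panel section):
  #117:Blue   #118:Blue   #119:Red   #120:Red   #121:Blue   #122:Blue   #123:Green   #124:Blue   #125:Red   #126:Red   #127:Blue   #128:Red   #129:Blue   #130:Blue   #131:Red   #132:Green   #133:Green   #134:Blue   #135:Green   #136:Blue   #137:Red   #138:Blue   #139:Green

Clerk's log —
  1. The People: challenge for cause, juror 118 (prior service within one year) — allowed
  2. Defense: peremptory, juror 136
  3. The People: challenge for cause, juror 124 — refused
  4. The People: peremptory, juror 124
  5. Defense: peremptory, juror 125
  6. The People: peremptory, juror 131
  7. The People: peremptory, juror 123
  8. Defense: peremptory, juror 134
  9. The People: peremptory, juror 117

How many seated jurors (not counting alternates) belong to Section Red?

4

Removed: #117, #118, #123, #124, #125, #131, #134, #136.
Seated jurors 1–8: #119, #120, #121, #122, #126, #127, #128, #129 (alternates #130, #132, #133, #135 not counted).
Of those, in Section Red: #119, #120, #126, #128 → 4.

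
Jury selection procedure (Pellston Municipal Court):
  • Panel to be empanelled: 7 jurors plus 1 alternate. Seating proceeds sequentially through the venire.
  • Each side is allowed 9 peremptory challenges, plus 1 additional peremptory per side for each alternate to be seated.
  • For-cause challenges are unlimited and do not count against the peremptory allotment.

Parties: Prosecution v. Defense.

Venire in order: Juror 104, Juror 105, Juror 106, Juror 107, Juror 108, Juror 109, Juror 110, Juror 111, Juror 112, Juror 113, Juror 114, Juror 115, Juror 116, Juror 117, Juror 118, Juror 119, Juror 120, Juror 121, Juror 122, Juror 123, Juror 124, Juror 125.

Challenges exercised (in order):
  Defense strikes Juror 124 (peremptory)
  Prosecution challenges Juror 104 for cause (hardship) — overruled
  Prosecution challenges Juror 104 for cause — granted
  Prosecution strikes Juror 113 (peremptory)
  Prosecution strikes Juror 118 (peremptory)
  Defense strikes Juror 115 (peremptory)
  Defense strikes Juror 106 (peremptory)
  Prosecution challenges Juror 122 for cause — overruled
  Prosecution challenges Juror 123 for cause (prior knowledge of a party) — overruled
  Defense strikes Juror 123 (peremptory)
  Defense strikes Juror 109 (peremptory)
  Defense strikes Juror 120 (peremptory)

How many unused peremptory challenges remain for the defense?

Defense allotment: 9 base + 1 × 1 alternate = 10.
Defense peremptories used: #124, #115, #106, #123, #109, #120 — 6.
Remaining: 10 − 6 = 4.

4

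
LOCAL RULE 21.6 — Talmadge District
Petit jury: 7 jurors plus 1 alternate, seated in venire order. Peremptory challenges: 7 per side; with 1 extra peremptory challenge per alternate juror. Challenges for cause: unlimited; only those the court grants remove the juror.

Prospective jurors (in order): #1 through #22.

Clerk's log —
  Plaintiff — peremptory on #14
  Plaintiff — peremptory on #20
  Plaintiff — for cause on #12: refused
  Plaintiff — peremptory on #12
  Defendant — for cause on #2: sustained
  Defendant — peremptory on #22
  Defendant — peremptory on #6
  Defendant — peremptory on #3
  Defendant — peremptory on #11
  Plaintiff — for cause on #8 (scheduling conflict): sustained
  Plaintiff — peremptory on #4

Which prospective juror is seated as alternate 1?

16

Removed: #2, #3, #4, #6, #8, #11, #12, #14, #20, #22.
Seating in order: seats 1–7 → #1, #5, #7, #9, #10, #13, #15; alternates → #16.
So alternate 1 is #16.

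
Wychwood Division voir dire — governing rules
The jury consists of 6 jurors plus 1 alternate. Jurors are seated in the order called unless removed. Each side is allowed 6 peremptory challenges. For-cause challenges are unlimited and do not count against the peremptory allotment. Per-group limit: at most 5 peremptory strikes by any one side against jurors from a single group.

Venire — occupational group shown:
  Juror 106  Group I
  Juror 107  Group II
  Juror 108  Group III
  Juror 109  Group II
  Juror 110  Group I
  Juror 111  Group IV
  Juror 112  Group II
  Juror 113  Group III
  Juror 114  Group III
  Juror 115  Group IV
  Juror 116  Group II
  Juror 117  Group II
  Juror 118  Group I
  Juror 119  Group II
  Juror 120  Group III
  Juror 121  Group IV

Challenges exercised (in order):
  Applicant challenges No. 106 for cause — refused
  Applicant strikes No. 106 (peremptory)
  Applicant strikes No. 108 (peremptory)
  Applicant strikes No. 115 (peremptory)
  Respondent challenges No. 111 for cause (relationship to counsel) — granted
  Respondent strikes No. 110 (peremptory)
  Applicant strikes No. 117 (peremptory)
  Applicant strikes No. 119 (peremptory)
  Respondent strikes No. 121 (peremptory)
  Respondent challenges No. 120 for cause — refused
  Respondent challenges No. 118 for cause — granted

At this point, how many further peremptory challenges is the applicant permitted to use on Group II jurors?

Applicant peremptories so far: #106, #108, #115, #117, #119 — 5 of 6 used, 1 left overall.
Against Group II: #117, #119 — 2 used; per-group cap 5 leaves 3.
Binding limit: min(1, 3) = 1.

1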